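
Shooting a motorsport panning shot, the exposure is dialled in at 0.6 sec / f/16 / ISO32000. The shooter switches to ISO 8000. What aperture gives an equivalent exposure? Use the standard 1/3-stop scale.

f/8

ISO: 32000 → 25600 → 20000 → 16000 → 12800 → 10000 → 8000 — 2 stops dropped (darker).
Need 2 stops brighter from the aperture: f/16 → f/14 → f/13 → f/11 → f/10 → f/9 → f/8.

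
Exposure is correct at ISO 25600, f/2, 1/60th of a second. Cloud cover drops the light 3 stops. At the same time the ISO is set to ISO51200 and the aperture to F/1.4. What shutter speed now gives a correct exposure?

Scene light: 3 stops darker.
ISO: 25600 → 51200 — 1 stop higher (brighter).
Aperture: f/2 → f/1.4 — 1 stop opened up (brighter).
Net so far: 1 stop darker. Shutter speed: 1/60 → 1/30.

1/30s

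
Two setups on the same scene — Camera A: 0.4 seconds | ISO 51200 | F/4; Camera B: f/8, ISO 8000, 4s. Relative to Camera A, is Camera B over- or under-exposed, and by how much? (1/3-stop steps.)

1 1/3 stops darker

Aperture: f/4 → f/4.5 → f/5 → f/5.6 → f/6.3 → f/7.1 → f/8 — 2 stops narrower (darker).
Shutter speed: 0.4 → 0.5 → 0.6 → 0.8 → 1 → 1.3 → 1.6 → 2 → 2.5 → 3.2 → 4 — 3 1/3 stops slower (brighter).
ISO: 51200 → 40000 → 32000 → 25600 → 20000 → 16000 → 12800 → 10000 → 8000 — 2 2/3 stops lower (darker).
Net: −2 +3 1/3 −2 2/3 = −1 1/3 stops.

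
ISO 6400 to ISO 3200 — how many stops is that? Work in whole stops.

6400 → 3200 — count the steps: 1 stop.

1 stop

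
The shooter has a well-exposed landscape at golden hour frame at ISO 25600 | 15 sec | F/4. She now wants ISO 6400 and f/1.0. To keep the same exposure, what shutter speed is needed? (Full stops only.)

4 s

ISO: 25600 → 12800 → 6400 — 2 stops lower (darker).
Aperture: f/4 → f/2.8 → f/2 → f/1.4 → f/1.0 — 4 stops larger aperture (brighter).
Net change so far: 2 stops brighter. Offset with the shutter speed: 15 → 8 → 4.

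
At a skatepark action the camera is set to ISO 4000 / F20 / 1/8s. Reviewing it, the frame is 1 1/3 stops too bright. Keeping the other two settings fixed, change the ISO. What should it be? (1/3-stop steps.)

ISO 1600

Overexposed by 1 1/3 stops → need 1 1/3 stops darker.
ISO: 4000 → 3200 → 2500 → 2000 → 1600.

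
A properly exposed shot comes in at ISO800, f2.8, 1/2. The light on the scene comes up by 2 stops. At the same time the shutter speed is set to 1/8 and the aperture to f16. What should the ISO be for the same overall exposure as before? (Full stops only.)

Scene light: 2 stops brighter.
Shutter speed: 1/2 → 1/4 → 1/8 — 2 stops shorter (darker).
Aperture: f/2.8 → f/4 → f/5.6 → f/8 → f/11 → f/16 — 5 stops smaller aperture (darker).
Net so far: 5 stops darker. ISO: 800 → 1600 → 3200 → 6400 → 12800 → 25600.

ISO 25600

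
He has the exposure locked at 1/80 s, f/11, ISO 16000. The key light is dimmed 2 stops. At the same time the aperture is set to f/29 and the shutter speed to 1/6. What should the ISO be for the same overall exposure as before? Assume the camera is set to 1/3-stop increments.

ISO 32000

Scene light: 2 stops darker.
Aperture: f/11 → f/13 → f/14 → f/16 → f/18 → f/20 → f/22 → f/25 → f/29 — 2 2/3 stops stopped down (darker).
Shutter speed: 1/80 → 1/60 → 1/50 → 1/40 → 1/30 → 1/25 → 1/20 → 1/15 → 1/13 → 1/10 → 1/8 → 1/6 — 3 2/3 stops longer (brighter).
Net so far: 1 stop darker. ISO: 16000 → 20000 → 25600 → 32000.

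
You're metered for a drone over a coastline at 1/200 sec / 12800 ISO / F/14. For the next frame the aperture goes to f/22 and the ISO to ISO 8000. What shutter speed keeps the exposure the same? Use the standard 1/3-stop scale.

Aperture: f/14 → f/16 → f/18 → f/20 → f/22 — 1 1/3 stops smaller aperture (darker).
ISO: 12800 → 10000 → 8000 — 2/3 stop lower (darker).
Net change so far: 2 stops darker. Offset with the shutter speed: 1/200 → 1/160 → 1/125 → 1/100 → 1/80 → 1/60 → 1/50.

1/50s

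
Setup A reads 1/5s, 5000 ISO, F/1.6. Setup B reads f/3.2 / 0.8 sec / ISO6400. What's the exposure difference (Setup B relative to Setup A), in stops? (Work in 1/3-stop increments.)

1/3 stop brighter

Aperture: f/1.6 → f/1.8 → f/2 → f/2.2 → f/2.5 → f/2.8 → f/3.2 — 2 stops narrower (darker).
Shutter speed: 1/5 → 1/4 → 0.3 → 0.4 → 0.5 → 0.6 → 0.8 — 2 stops longer (brighter).
ISO: 5000 → 6400 — 1/3 stop raised (brighter).
Net: −2 +2 +1/3 = +1/3 stops.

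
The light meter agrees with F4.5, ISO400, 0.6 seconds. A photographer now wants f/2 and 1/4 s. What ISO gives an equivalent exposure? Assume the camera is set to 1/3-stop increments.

Aperture: f/4.5 → f/4 → f/3.5 → f/3.2 → f/2.8 → f/2.5 → f/2.2 → f/2 — 2 1/3 stops wider (brighter).
Shutter speed: 0.6 → 0.5 → 0.4 → 0.3 → 1/4 — 1 1/3 stops shorter (darker).
Net change so far: 1 stop brighter. Offset with the ISO: 400 → 320 → 250 → 200.

ISO 200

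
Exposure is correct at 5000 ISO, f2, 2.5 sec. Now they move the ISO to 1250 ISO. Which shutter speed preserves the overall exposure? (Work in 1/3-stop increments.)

10 s

ISO: 5000 → 4000 → 3200 → 2500 → 2000 → 1600 → 1250 — 2 stops lower (darker).
Need 2 stops brighter from the shutter speed: 2.5 → 3.2 → 4 → 5 → 6 → 8 → 10.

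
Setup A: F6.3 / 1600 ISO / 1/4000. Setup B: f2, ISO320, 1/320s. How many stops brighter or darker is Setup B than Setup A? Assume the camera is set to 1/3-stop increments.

4 2/3 stops brighter

Aperture: f/6.3 → f/5.6 → f/5 → f/4.5 → f/4 → f/3.5 → f/3.2 → f/2.8 → f/2.5 → f/2.2 → f/2 — 3 1/3 stops larger aperture (brighter).
Shutter speed: 1/4000 → 1/3200 → 1/2500 → 1/2000 → 1/1600 → 1/1250 → 1/1000 → 1/800 → 1/640 → 1/500 → 1/400 → 1/320 — 3 2/3 stops longer (brighter).
ISO: 1600 → 1250 → 1000 → 800 → 640 → 500 → 400 → 320 — 2 1/3 stops lower (darker).
Net: +3 1/3 +3 2/3 −2 1/3 = +4 2/3 stops.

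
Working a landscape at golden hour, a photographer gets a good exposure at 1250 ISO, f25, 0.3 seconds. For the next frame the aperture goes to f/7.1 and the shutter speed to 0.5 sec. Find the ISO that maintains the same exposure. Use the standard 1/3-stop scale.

Aperture: f/25 → f/22 → f/20 → f/18 → f/16 → f/14 → f/13 → f/11 → f/10 → f/9 → f/8 → f/7.1 — 3 2/3 stops wider (brighter).
Shutter speed: 0.3 → 0.4 → 0.5 — 2/3 stop slower (brighter).
Net change so far: 4 1/3 stops brighter. Offset with the ISO: 1250 → 1000 → 800 → 640 → 500 → 400 → 320 → 250 → 200 → 160 → 125 → 100 → 80 → 64.

ISO 64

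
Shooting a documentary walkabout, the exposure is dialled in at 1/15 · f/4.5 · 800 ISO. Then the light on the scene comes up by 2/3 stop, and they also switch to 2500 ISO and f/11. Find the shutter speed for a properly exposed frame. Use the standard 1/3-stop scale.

Scene light: 2/3 stop brighter.
ISO: 800 → 1000 → 1250 → 1600 → 2000 → 2500 — 1 2/3 stops raised (brighter).
Aperture: f/4.5 → f/5 → f/5.6 → f/6.3 → f/7.1 → f/8 → f/9 → f/10 → f/11 — 2 2/3 stops narrower (darker).
Net so far: 1/3 stop darker. Shutter speed: 1/15 → 1/13.

1/13s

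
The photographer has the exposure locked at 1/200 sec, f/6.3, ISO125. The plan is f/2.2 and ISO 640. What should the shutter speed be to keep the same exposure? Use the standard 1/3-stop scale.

1/8000s

Aperture: f/6.3 → f/5.6 → f/5 → f/4.5 → f/4 → f/3.5 → f/3.2 → f/2.8 → f/2.5 → f/2.2 — 3 stops opened up (brighter).
ISO: 125 → 160 → 200 → 250 → 320 → 400 → 500 → 640 — 2 1/3 stops raised (brighter).
Net change so far: 5 1/3 stops brighter. Offset with the shutter speed: 1/200 → 1/250 → 1/320 → 1/400 → 1/500 → 1/640 → 1/800 → 1/1000 → 1/1250 → 1/1600 → 1/2000 → 1/2500 → 1/3200 → 1/4000 → 1/5000 → 1/6400 → 1/8000.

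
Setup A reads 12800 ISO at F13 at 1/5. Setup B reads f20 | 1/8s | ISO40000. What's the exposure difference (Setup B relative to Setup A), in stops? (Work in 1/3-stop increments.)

Aperture: f/13 → f/14 → f/16 → f/18 → f/20 — 1 1/3 stops narrower (darker).
Shutter speed: 1/5 → 1/6 → 1/8 — 2/3 stop faster (darker).
ISO: 12800 → 16000 → 20000 → 25600 → 32000 → 40000 — 1 2/3 stops raised (brighter).
Net: −1 1/3 −2/3 +1 2/3 = −1/3 stops.

1/3 stop darker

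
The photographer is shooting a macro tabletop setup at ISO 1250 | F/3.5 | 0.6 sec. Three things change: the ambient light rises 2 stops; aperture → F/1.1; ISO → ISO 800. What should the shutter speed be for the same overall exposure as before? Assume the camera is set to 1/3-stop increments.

1/40s

Scene light: 2 stops brighter.
Aperture: f/3.5 → f/3.2 → f/2.8 → f/2.5 → f/2.2 → f/2 → f/1.8 → f/1.6 → f/1.4 → f/1.2 → f/1.1 — 3 1/3 stops opened up (brighter).
ISO: 1250 → 1000 → 800 — 2/3 stop dropped (darker).
Net so far: 4 2/3 stops brighter. Shutter speed: 0.6 → 0.5 → 0.4 → 0.3 → 1/4 → 1/5 → 1/6 → 1/8 → 1/10 → 1/13 → 1/15 → 1/20 → 1/25 → 1/30 → 1/40.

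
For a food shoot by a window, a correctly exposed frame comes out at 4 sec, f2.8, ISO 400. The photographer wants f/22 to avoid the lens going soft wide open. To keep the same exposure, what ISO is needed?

ISO 25600

Aperture: f/2.8 → f/4 → f/5.6 → f/8 → f/11 → f/16 → f/22 — 6 stops narrower (darker).
Need 6 stops brighter from the ISO: 400 → 800 → 1600 → 3200 → 6400 → 12800 → 25600.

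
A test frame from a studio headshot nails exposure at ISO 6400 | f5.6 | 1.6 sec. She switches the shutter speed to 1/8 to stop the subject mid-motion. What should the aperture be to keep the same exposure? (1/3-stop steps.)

Shutter speed: 1.6 → 1.3 → 1 → 0.8 → 0.6 → 0.5 → 0.4 → 0.3 → 1/4 → 1/5 → 1/6 → 1/8 — 3 2/3 stops shorter (darker).
Need 3 2/3 stops brighter from the aperture: f/5.6 → f/5 → f/4.5 → f/4 → f/3.5 → f/3.2 → f/2.8 → f/2.5 → f/2.2 → f/2 → f/1.8 → f/1.6.

f/1.6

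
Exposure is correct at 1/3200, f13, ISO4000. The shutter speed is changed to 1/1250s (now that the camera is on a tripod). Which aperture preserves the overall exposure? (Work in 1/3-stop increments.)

Shutter speed: 1/3200 → 1/2500 → 1/2000 → 1/1600 → 1/1250 — 1 1/3 stops longer (brighter).
Need 1 1/3 stops darker from the aperture: f/13 → f/14 → f/16 → f/18 → f/20.

f/20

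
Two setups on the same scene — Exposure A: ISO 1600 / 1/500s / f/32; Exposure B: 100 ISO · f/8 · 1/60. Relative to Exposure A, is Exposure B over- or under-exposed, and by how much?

Aperture: f/32 → f/22 → f/16 → f/11 → f/8 — 4 stops larger aperture (brighter).
Shutter speed: 1/500 → 1/250 → 1/125 → 1/60 — 3 stops longer (brighter).
ISO: 1600 → 800 → 400 → 200 → 100 — 4 stops lower (darker).
Net: +4 +3 −4 = +3 stops.

3 stops brighter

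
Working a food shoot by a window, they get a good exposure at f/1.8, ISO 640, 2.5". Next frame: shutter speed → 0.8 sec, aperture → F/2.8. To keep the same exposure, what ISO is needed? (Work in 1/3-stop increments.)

Shutter speed: 2.5 → 2 → 1.6 → 1.3 → 1 → 0.8 — 1 2/3 stops shorter (darker).
Aperture: f/1.8 → f/2 → f/2.2 → f/2.5 → f/2.8 — 1 1/3 stops stopped down (darker).
Net change so far: 3 stops darker. Offset with the ISO: 640 → 800 → 1000 → 1250 → 1600 → 2000 → 2500 → 3200 → 4000 → 5000.

ISO 5000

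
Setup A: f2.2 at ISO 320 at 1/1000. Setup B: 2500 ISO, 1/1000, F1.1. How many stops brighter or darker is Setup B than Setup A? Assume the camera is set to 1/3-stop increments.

Aperture: f/2.2 → f/2 → f/1.8 → f/1.6 → f/1.4 → f/1.2 → f/1.1 — 2 stops wider (brighter).
Shutter speed: unchanged.
ISO: 320 → 400 → 500 → 640 → 800 → 1000 → 1250 → 1600 → 2000 → 2500 — 3 stops raised (brighter).
Net: +2 +3 = +5 stops.

5 stops brighter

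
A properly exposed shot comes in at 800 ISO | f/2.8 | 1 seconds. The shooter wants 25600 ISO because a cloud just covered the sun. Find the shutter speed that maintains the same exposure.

ISO: 800 → 1600 → 3200 → 6400 → 12800 → 25600 — 5 stops higher (brighter).
Need 5 stops darker from the shutter speed: 1 → 1/2 → 1/4 → 1/8 → 1/15 → 1/30.

1/30s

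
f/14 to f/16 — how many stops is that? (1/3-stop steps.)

1/3 stop

f/14 → f/16 — count the steps: 1 third-stops = 1/3 stop.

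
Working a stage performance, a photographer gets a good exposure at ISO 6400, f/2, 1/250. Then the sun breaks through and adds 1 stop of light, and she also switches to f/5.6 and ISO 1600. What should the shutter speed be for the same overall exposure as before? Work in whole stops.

Scene light: 1 stop brighter.
Aperture: f/2 → f/2.8 → f/4 → f/5.6 — 3 stops narrower (darker).
ISO: 6400 → 3200 → 1600 — 2 stops dropped (darker).
Net so far: 4 stops darker. Shutter speed: 1/250 → 1/125 → 1/60 → 1/30 → 1/15.

1/15s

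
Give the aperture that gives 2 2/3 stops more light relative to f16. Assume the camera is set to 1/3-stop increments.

f/6.3

Aperture: f/16 → f/14 → f/13 → f/11 → f/10 → f/9 → f/8 → f/7.1 → f/6.3 — 2 2/3 stops wider (brighter).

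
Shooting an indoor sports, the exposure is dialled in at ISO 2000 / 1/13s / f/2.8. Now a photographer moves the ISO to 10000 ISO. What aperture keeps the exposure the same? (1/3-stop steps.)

ISO: 2000 → 2500 → 3200 → 4000 → 5000 → 6400 → 8000 → 10000 — 2 1/3 stops raised (brighter).
Need 2 1/3 stops darker from the aperture: f/2.8 → f/3.2 → f/3.5 → f/4 → f/4.5 → f/5 → f/5.6 → f/6.3.

f/6.3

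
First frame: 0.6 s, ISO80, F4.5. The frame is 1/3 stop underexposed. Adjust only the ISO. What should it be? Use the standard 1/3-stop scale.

Underexposed by 1/3 stop → need 1/3 stop brighter.
ISO: 80 → 100.

ISO 100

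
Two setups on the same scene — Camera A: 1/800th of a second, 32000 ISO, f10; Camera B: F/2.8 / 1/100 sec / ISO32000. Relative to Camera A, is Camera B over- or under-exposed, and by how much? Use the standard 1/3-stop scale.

Aperture: f/10 → f/9 → f/8 → f/7.1 → f/6.3 → f/5.6 → f/5 → f/4.5 → f/4 → f/3.5 → f/3.2 → f/2.8 — 3 2/3 stops opened up (brighter).
Shutter speed: 1/800 → 1/640 → 1/500 → 1/400 → 1/320 → 1/250 → 1/200 → 1/160 → 1/125 → 1/100 — 3 stops slower (brighter).
ISO: unchanged.
Net: +3 2/3 +3 = +6 2/3 stops.

6 2/3 stops brighter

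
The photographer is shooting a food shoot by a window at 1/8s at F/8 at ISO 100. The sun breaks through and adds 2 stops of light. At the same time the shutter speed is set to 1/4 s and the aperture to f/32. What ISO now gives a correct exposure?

Scene light: 2 stops brighter.
Shutter speed: 1/8 → 1/4 — 1 stop slower (brighter).
Aperture: f/8 → f/11 → f/16 → f/22 → f/32 — 4 stops smaller aperture (darker).
Net so far: 1 stop darker. ISO: 100 → 200.

ISO 200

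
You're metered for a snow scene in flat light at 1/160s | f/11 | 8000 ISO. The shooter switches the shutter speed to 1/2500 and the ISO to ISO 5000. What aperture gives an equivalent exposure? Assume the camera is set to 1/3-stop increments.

Shutter speed: 1/160 → 1/200 → 1/250 → 1/320 → 1/400 → 1/500 → 1/640 → 1/800 → 1/1000 → 1/1250 → 1/1600 → 1/2000 → 1/2500 — 4 stops shorter (darker).
ISO: 8000 → 6400 → 5000 — 2/3 stop lower (darker).
Net change so far: 4 2/3 stops darker. Offset with the aperture: f/11 → f/10 → f/9 → f/8 → f/7.1 → f/6.3 → f/5.6 → f/5 → f/4.5 → f/4 → f/3.5 → f/3.2 → f/2.8 → f/2.5 → f/2.2.

f/2.2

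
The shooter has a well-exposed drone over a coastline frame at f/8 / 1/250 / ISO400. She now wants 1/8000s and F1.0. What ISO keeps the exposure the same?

Shutter speed: 1/250 → 1/500 → 1/1000 → 1/2000 → 1/4000 → 1/8000 — 5 stops faster (darker).
Aperture: f/8 → f/5.6 → f/4 → f/2.8 → f/2 → f/1.4 → f/1.0 — 6 stops opened up (brighter).
Net change so far: 1 stop brighter. Offset with the ISO: 400 → 200.

ISO 200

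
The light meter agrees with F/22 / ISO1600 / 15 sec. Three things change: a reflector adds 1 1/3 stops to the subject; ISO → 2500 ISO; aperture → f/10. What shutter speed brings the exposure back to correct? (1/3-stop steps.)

Scene light: 1 1/3 stops brighter.
ISO: 1600 → 2000 → 2500 — 2/3 stop raised (brighter).
Aperture: f/22 → f/20 → f/18 → f/16 → f/14 → f/13 → f/11 → f/10 — 2 1/3 stops wider (brighter).
Net so far: 4 1/3 stops brighter. Shutter speed: 15 → 13 → 10 → 8 → 6 → 5 → 4 → 3.2 → 2.5 → 2 → 1.6 → 1.3 → 1 → 0.8.

0.8 s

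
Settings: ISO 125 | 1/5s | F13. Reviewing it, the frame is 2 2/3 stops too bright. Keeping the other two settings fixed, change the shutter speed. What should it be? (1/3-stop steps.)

1/30s

Overexposed by 2 2/3 stops → need 2 2/3 stops darker.
Shutter speed: 1/5 → 1/6 → 1/8 → 1/10 → 1/13 → 1/15 → 1/20 → 1/25 → 1/30.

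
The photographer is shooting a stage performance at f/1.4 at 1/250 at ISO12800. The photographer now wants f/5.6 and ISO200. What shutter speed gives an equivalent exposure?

4 s

Aperture: f/1.4 → f/2 → f/2.8 → f/4 → f/5.6 — 4 stops narrower (darker).
ISO: 12800 → 6400 → 3200 → 1600 → 800 → 400 → 200 — 6 stops dropped (darker).
Net change so far: 10 stops darker. Offset with the shutter speed: 1/250 → 1/125 → 1/60 → 1/30 → 1/15 → 1/8 → 1/4 → 1/2 → 1 → 2 → 4.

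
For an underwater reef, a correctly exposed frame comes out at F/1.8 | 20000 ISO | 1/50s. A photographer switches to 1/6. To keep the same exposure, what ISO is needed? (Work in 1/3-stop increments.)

ISO 2500

Shutter speed: 1/50 → 1/40 → 1/30 → 1/25 → 1/20 → 1/15 → 1/13 → 1/10 → 1/8 → 1/6 — 3 stops longer (brighter).
Need 3 stops darker from the ISO: 20000 → 16000 → 12800 → 10000 → 8000 → 6400 → 5000 → 4000 → 3200 → 2500.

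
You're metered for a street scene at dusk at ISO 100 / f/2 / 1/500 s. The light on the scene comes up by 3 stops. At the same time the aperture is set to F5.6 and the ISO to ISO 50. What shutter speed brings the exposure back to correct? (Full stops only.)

Scene light: 3 stops brighter.
Aperture: f/2 → f/2.8 → f/4 → f/5.6 — 3 stops stopped down (darker).
ISO: 100 → 50 — 1 stop lower (darker).
Net so far: 1 stop darker. Shutter speed: 1/500 → 1/250.

1/250s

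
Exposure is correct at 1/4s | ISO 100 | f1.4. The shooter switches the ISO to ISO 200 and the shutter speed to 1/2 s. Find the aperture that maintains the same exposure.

f/2.8

ISO: 100 → 200 — 1 stop raised (brighter).
Shutter speed: 1/4 → 1/2 — 1 stop longer (brighter).
Net change so far: 2 stops brighter. Offset with the aperture: f/1.4 → f/2 → f/2.8.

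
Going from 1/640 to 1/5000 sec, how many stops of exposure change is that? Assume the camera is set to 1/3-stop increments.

1/640 → 1/800 → 1/1000 → 1/1250 → 1/1600 → 1/2000 → 1/2500 → 1/3200 → 1/4000 → 1/5000 — count the steps: 9 third-stops = 3 stops.

3 stops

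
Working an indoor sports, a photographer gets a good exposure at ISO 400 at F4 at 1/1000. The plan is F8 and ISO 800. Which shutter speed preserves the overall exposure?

1/500s

Aperture: f/4 → f/5.6 → f/8 — 2 stops smaller aperture (darker).
ISO: 400 → 800 — 1 stop raised (brighter).
Net change so far: 1 stop darker. Offset with the shutter speed: 1/1000 → 1/500.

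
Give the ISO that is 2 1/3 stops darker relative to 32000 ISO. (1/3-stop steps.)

ISO: 32000 → 25600 → 20000 → 16000 → 12800 → 10000 → 8000 → 6400 — 2 1/3 stops dropped (darker).

ISO 6400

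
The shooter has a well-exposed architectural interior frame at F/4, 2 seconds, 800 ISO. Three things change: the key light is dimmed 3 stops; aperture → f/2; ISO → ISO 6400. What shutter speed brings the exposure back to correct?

Scene light: 3 stops darker.
Aperture: f/4 → f/2.8 → f/2 — 2 stops wider (brighter).
ISO: 800 → 1600 → 3200 → 6400 — 3 stops higher (brighter).
Net so far: 2 stops brighter. Shutter speed: 2 → 1 → 1/2.

1/2s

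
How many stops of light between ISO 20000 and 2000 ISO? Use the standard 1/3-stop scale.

20000 → 16000 → 12800 → 10000 → 8000 → 6400 → 5000 → 4000 → 3200 → 2500 → 2000 — count the steps: 10 third-stops = 3 1/3 stops.

3 1/3 stops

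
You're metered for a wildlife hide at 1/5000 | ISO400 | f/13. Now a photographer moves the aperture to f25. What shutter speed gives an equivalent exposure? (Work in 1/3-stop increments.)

Aperture: f/13 → f/14 → f/16 → f/18 → f/20 → f/22 → f/25 — 2 stops stopped down (darker).
Need 2 stops brighter from the shutter speed: 1/5000 → 1/4000 → 1/3200 → 1/2500 → 1/2000 → 1/1600 → 1/1250.

1/1250s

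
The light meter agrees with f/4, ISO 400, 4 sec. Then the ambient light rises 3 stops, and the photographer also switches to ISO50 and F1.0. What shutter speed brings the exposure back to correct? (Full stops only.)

Scene light: 3 stops brighter.
ISO: 400 → 200 → 100 → 50 — 3 stops lower (darker).
Aperture: f/4 → f/2.8 → f/2 → f/1.4 → f/1.0 — 4 stops larger aperture (brighter).
Net so far: 4 stops brighter. Shutter speed: 4 → 2 → 1 → 1/2 → 1/4.

1/4s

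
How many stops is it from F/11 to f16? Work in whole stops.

f/11 → f/16 — count the steps: 1 stop.

1 stop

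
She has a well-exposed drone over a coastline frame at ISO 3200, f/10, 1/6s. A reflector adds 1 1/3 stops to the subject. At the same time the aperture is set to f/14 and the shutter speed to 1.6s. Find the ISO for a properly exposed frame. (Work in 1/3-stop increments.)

ISO 250

Scene light: 1 1/3 stops brighter.
Aperture: f/10 → f/11 → f/13 → f/14 — 1 stop narrower (darker).
Shutter speed: 1/6 → 1/5 → 1/4 → 0.3 → 0.4 → 0.5 → 0.6 → 0.8 → 1 → 1.3 → 1.6 — 3 1/3 stops slower (brighter).
Net so far: 3 2/3 stops brighter. ISO: 3200 → 2500 → 2000 → 1600 → 1250 → 1000 → 800 → 640 → 500 → 400 → 320 → 250.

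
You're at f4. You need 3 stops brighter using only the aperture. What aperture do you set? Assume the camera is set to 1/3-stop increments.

Aperture: f/4 → f/3.5 → f/3.2 → f/2.8 → f/2.5 → f/2.2 → f/2 → f/1.8 → f/1.6 → f/1.4 — 3 stops wider (brighter).

f/1.4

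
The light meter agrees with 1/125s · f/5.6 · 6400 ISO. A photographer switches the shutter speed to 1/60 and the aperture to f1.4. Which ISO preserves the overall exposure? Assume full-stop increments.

ISO 200

Shutter speed: 1/125 → 1/60 — 1 stop longer (brighter).
Aperture: f/5.6 → f/4 → f/2.8 → f/2 → f/1.4 — 4 stops opened up (brighter).
Net change so far: 5 stops brighter. Offset with the ISO: 6400 → 3200 → 1600 → 800 → 400 → 200.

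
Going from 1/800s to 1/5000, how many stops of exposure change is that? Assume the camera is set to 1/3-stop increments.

2 2/3 stops

1/800 → 1/1000 → 1/1250 → 1/1600 → 1/2000 → 1/2500 → 1/3200 → 1/4000 → 1/5000 — count the steps: 8 third-stops = 2 2/3 stops.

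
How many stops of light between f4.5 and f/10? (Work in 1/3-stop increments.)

2 1/3 stops

f/4.5 → f/5 → f/5.6 → f/6.3 → f/7.1 → f/8 → f/9 → f/10 — count the steps: 7 third-stops = 2 1/3 stops.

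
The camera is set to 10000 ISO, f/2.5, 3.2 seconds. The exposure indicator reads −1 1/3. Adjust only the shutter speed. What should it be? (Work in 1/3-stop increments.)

8 s

Underexposed by 1 1/3 stops → need 1 1/3 stops brighter.
Shutter speed: 3.2 → 4 → 5 → 6 → 8.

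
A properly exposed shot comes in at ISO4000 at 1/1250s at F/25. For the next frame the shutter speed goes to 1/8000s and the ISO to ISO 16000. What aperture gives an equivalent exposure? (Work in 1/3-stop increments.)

f/20

Shutter speed: 1/1250 → 1/1600 → 1/2000 → 1/2500 → 1/3200 → 1/4000 → 1/5000 → 1/6400 → 1/8000 — 2 2/3 stops shorter (darker).
ISO: 4000 → 5000 → 6400 → 8000 → 10000 → 12800 → 16000 — 2 stops raised (brighter).
Net change so far: 2/3 stop darker. Offset with the aperture: f/25 → f/22 → f/20.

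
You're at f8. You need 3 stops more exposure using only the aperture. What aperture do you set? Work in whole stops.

f/2.8

Aperture: f/8 → f/5.6 → f/4 → f/2.8 — 3 stops wider (brighter).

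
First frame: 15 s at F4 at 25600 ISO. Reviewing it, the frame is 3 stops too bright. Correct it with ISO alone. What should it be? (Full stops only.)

ISO 3200

Overexposed by 3 stops → need 3 stops darker.
ISO: 25600 → 12800 → 6400 → 3200.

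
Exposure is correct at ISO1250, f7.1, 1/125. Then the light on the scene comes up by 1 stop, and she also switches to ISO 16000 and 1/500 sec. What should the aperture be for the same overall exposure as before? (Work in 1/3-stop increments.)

Scene light: 1 stop brighter.
ISO: 1250 → 1600 → 2000 → 2500 → 3200 → 4000 → 5000 → 6400 → 8000 → 10000 → 12800 → 16000 — 3 2/3 stops higher (brighter).
Shutter speed: 1/125 → 1/160 → 1/200 → 1/250 → 1/320 → 1/400 → 1/500 — 2 stops faster (darker).
Net so far: 2 2/3 stops brighter. Aperture: f/7.1 → f/8 → f/9 → f/10 → f/11 → f/13 → f/14 → f/16 → f/18.

f/18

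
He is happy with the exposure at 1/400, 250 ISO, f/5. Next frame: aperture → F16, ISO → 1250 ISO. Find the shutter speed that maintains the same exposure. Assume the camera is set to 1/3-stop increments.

Aperture: f/5 → f/5.6 → f/6.3 → f/7.1 → f/8 → f/9 → f/10 → f/11 → f/13 → f/14 → f/16 — 3 1/3 stops narrower (darker).
ISO: 250 → 320 → 400 → 500 → 640 → 800 → 1000 → 1250 — 2 1/3 stops higher (brighter).
Net change so far: 1 stop darker. Offset with the shutter speed: 1/400 → 1/320 → 1/250 → 1/200.

1/200s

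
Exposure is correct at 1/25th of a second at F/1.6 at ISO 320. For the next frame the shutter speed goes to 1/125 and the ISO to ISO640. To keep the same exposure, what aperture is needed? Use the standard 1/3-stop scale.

Shutter speed: 1/25 → 1/30 → 1/40 → 1/50 → 1/60 → 1/80 → 1/100 → 1/125 — 2 1/3 stops shorter (darker).
ISO: 320 → 400 → 500 → 640 — 1 stop raised (brighter).
Net change so far: 1 1/3 stops darker. Offset with the aperture: f/1.6 → f/1.4 → f/1.2 → f/1.1 → f/1.0.

f/1.0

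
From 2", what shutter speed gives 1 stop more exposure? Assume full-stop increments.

4 s

Shutter speed: 2 → 4 — 1 stop slower (brighter).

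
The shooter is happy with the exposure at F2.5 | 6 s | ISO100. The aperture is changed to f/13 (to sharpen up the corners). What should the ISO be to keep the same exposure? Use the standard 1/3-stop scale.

Aperture: f/2.5 → f/2.8 → f/3.2 → f/3.5 → f/4 → f/4.5 → f/5 → f/5.6 → f/6.3 → f/7.1 → f/8 → f/9 → f/10 → f/11 → f/13 — 4 2/3 stops smaller aperture (darker).
Need 4 2/3 stops brighter from the ISO: 100 → 125 → 160 → 200 → 250 → 320 → 400 → 500 → 640 → 800 → 1000 → 1250 → 1600 → 2000 → 2500.

ISO 2500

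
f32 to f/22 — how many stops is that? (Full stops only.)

f/32 → f/22 — count the steps: 1 stop.

1 stop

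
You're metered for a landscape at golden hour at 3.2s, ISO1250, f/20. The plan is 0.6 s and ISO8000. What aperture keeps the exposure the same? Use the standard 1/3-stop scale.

f/22

Shutter speed: 3.2 → 2.5 → 2 → 1.6 → 1.3 → 1 → 0.8 → 0.6 — 2 1/3 stops faster (darker).
ISO: 1250 → 1600 → 2000 → 2500 → 3200 → 4000 → 5000 → 6400 → 8000 — 2 2/3 stops raised (brighter).
Net change so far: 1/3 stop brighter. Offset with the aperture: f/20 → f/22.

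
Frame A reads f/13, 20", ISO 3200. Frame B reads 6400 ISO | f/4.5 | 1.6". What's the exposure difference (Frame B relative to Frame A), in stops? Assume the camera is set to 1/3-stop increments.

Aperture: f/13 → f/11 → f/10 → f/9 → f/8 → f/7.1 → f/6.3 → f/5.6 → f/5 → f/4.5 — 3 stops larger aperture (brighter).
Shutter speed: 20 → 15 → 13 → 10 → 8 → 6 → 5 → 4 → 3.2 → 2.5 → 2 → 1.6 — 3 2/3 stops shorter (darker).
ISO: 3200 → 4000 → 5000 → 6400 — 1 stop raised (brighter).
Net: +3 −3 2/3 +1 = +1/3 stops.

1/3 stop brighter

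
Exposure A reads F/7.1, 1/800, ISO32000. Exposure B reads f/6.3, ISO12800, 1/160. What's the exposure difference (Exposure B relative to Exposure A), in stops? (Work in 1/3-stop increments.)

Aperture: f/7.1 → f/6.3 — 1/3 stop wider (brighter).
Shutter speed: 1/800 → 1/640 → 1/500 → 1/400 → 1/320 → 1/250 → 1/200 → 1/160 — 2 1/3 stops slower (brighter).
ISO: 32000 → 25600 → 20000 → 16000 → 12800 — 1 1/3 stops dropped (darker).
Net: +1/3 +2 1/3 −1 1/3 = +1 1/3 stops.

1 1/3 stops brighter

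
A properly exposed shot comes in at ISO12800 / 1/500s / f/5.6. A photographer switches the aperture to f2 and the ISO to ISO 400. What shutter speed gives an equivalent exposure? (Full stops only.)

1/125s

Aperture: f/5.6 → f/4 → f/2.8 → f/2 — 3 stops larger aperture (brighter).
ISO: 12800 → 6400 → 3200 → 1600 → 800 → 400 — 5 stops dropped (darker).
Net change so far: 2 stops darker. Offset with the shutter speed: 1/500 → 1/250 → 1/125.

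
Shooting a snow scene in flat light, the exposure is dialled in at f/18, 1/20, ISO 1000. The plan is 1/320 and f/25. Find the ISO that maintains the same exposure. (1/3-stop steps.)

Shutter speed: 1/20 → 1/25 → 1/30 → 1/40 → 1/50 → 1/60 → 1/80 → 1/100 → 1/125 → 1/160 → 1/200 → 1/250 → 1/320 — 4 stops faster (darker).
Aperture: f/18 → f/20 → f/22 → f/25 — 1 stop narrower (darker).
Net change so far: 5 stops darker. Offset with the ISO: 1000 → 1250 → 1600 → 2000 → 2500 → 3200 → 4000 → 5000 → 6400 → 8000 → 10000 → 12800 → 16000 → 20000 → 25600 → 32000.

ISO 32000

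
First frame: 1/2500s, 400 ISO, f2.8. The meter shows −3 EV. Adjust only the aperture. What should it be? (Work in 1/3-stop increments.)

f/1.0

Underexposed by 3 stops → need 3 stops brighter.
Aperture: f/2.8 → f/2.5 → f/2.2 → f/2 → f/1.8 → f/1.6 → f/1.4 → f/1.2 → f/1.1 → f/1.0.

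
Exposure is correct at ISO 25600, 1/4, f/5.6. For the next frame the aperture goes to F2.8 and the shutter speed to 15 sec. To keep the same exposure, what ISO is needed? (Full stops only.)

ISO 100

Aperture: f/5.6 → f/4 → f/2.8 — 2 stops larger aperture (brighter).
Shutter speed: 1/4 → 1/2 → 1 → 2 → 4 → 8 → 15 — 6 stops slower (brighter).
Net change so far: 8 stops brighter. Offset with the ISO: 25600 → 12800 → 6400 → 3200 → 1600 → 800 → 400 → 200 → 100.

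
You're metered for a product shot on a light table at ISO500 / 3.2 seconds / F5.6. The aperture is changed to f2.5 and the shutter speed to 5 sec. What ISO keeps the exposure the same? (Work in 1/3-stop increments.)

ISO 64

Aperture: f/5.6 → f/5 → f/4.5 → f/4 → f/3.5 → f/3.2 → f/2.8 → f/2.5 — 2 1/3 stops opened up (brighter).
Shutter speed: 3.2 → 4 → 5 — 2/3 stop longer (brighter).
Net change so far: 3 stops brighter. Offset with the ISO: 500 → 400 → 320 → 250 → 200 → 160 → 125 → 100 → 80 → 64.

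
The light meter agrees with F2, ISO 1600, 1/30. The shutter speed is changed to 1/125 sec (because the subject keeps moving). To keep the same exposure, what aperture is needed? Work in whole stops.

f/1.0

Shutter speed: 1/30 → 1/60 → 1/125 — 2 stops shorter (darker).
Need 2 stops brighter from the aperture: f/2 → f/1.4 → f/1.0.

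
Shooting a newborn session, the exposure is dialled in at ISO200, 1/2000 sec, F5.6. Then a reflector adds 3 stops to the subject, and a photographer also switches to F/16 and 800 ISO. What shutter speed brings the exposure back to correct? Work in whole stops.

1/8000s

Scene light: 3 stops brighter.
Aperture: f/5.6 → f/8 → f/11 → f/16 — 3 stops stopped down (darker).
ISO: 200 → 400 → 800 — 2 stops raised (brighter).
Net so far: 2 stops brighter. Shutter speed: 1/2000 → 1/4000 → 1/8000.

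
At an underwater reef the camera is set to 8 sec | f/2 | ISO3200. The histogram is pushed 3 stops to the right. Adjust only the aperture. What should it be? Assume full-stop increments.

Overexposed by 3 stops → need 3 stops darker.
Aperture: f/2 → f/2.8 → f/4 → f/5.6.

f/5.6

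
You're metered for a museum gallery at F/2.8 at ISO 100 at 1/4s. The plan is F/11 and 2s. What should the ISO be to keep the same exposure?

ISO 200

Aperture: f/2.8 → f/4 → f/5.6 → f/8 → f/11 — 4 stops narrower (darker).
Shutter speed: 1/4 → 1/2 → 1 → 2 — 3 stops slower (brighter).
Net change so far: 1 stop darker. Offset with the ISO: 100 → 200.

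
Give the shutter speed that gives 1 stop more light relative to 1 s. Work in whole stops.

2 s

Shutter speed: 1 → 2 — 1 stop slower (brighter).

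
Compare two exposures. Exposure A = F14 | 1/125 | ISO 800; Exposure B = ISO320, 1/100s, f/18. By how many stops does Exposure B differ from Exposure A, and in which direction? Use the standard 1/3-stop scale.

1 2/3 stops darker

Aperture: f/14 → f/16 → f/18 — 2/3 stop smaller aperture (darker).
Shutter speed: 1/125 → 1/100 — 1/3 stop slower (brighter).
ISO: 800 → 640 → 500 → 400 → 320 — 1 1/3 stops dropped (darker).
Net: −2/3 +1/3 −1 1/3 = −1 2/3 stops.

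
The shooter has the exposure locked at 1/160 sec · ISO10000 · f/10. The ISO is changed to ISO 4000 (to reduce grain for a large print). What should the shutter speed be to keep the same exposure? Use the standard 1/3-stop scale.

ISO: 10000 → 8000 → 6400 → 5000 → 4000 — 1 1/3 stops lower (darker).
Need 1 1/3 stops brighter from the shutter speed: 1/160 → 1/125 → 1/100 → 1/80 → 1/60.

1/60s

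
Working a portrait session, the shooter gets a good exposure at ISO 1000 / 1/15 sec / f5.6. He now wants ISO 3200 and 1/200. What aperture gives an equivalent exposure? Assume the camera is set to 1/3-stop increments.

ISO: 1000 → 1250 → 1600 → 2000 → 2500 → 3200 — 1 2/3 stops higher (brighter).
Shutter speed: 1/15 → 1/20 → 1/25 → 1/30 → 1/40 → 1/50 → 1/60 → 1/80 → 1/100 → 1/125 → 1/160 → 1/200 — 3 2/3 stops faster (darker).
Net change so far: 2 stops darker. Offset with the aperture: f/5.6 → f/5 → f/4.5 → f/4 → f/3.5 → f/3.2 → f/2.8.

f/2.8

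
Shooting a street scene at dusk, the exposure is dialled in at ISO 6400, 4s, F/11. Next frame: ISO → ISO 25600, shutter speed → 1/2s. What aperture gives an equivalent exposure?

f/8

ISO: 6400 → 12800 → 25600 — 2 stops raised (brighter).
Shutter speed: 4 → 2 → 1 → 1/2 — 3 stops faster (darker).
Net change so far: 1 stop darker. Offset with the aperture: f/11 → f/8.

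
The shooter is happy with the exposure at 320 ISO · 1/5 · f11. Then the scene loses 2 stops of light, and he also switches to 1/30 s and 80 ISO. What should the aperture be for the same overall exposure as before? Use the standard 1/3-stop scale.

f/1.1

Scene light: 2 stops darker.
Shutter speed: 1/5 → 1/6 → 1/8 → 1/10 → 1/13 → 1/15 → 1/20 → 1/25 → 1/30 — 2 2/3 stops shorter (darker).
ISO: 320 → 250 → 200 → 160 → 125 → 100 → 80 — 2 stops dropped (darker).
Net so far: 6 2/3 stops darker. Aperture: f/11 → f/10 → f/9 → f/8 → f/7.1 → f/6.3 → f/5.6 → f/5 → f/4.5 → f/4 → f/3.5 → f/3.2 → f/2.8 → f/2.5 → f/2.2 → f/2 → f/1.8 → f/1.6 → f/1.4 → f/1.2 → f/1.1.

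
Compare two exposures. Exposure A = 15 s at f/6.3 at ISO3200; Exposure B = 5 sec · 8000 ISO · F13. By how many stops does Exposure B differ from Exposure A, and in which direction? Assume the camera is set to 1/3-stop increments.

Aperture: f/6.3 → f/7.1 → f/8 → f/9 → f/10 → f/11 → f/13 — 2 stops smaller aperture (darker).
Shutter speed: 15 → 13 → 10 → 8 → 6 → 5 — 1 2/3 stops shorter (darker).
ISO: 3200 → 4000 → 5000 → 6400 → 8000 — 1 1/3 stops raised (brighter).
Net: −2 −1 2/3 +1 1/3 = −2 1/3 stops.

2 1/3 stops darker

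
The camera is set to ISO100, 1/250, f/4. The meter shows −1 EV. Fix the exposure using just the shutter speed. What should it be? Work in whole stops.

Underexposed by 1 stop → need 1 stop brighter.
Shutter speed: 1/250 → 1/125.

1/125s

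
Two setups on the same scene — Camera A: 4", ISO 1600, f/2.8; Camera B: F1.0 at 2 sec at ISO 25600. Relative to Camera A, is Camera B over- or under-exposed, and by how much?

Aperture: f/2.8 → f/2 → f/1.4 → f/1.0 — 3 stops wider (brighter).
Shutter speed: 4 → 2 — 1 stop faster (darker).
ISO: 1600 → 3200 → 6400 → 12800 → 25600 — 4 stops raised (brighter).
Net: +3 −1 +4 = +6 stops.

6 stops brighter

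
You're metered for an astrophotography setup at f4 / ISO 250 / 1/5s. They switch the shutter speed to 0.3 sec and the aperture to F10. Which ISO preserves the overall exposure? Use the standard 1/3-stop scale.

ISO 1000

Shutter speed: 1/5 → 1/4 → 0.3 — 2/3 stop slower (brighter).
Aperture: f/4 → f/4.5 → f/5 → f/5.6 → f/6.3 → f/7.1 → f/8 → f/9 → f/10 — 2 2/3 stops stopped down (darker).
Net change so far: 2 stops darker. Offset with the ISO: 250 → 320 → 400 → 500 → 640 → 800 → 1000.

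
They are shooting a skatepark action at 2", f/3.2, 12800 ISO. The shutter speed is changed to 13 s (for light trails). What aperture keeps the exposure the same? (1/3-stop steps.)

f/8

Shutter speed: 2 → 2.5 → 3.2 → 4 → 5 → 6 → 8 → 10 → 13 — 2 2/3 stops longer (brighter).
Need 2 2/3 stops darker from the aperture: f/3.2 → f/3.5 → f/4 → f/4.5 → f/5 → f/5.6 → f/6.3 → f/7.1 → f/8.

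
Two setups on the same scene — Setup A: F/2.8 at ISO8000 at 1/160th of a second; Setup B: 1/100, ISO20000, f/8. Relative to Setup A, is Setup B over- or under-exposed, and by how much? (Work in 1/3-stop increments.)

1 stop darker

Aperture: f/2.8 → f/3.2 → f/3.5 → f/4 → f/4.5 → f/5 → f/5.6 → f/6.3 → f/7.1 → f/8 — 3 stops narrower (darker).
Shutter speed: 1/160 → 1/125 → 1/100 — 2/3 stop longer (brighter).
ISO: 8000 → 10000 → 12800 → 16000 → 20000 — 1 1/3 stops higher (brighter).
Net: −3 +2/3 +1 1/3 = −1 stop.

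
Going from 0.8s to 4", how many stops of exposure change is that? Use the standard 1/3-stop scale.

0.8 → 1 → 1.3 → 1.6 → 2 → 2.5 → 3.2 → 4 — count the steps: 7 third-stops = 2 1/3 stops.

2 1/3 stops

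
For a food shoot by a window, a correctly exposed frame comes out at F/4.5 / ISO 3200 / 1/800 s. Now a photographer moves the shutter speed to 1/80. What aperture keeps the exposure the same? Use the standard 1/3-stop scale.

Shutter speed: 1/800 → 1/640 → 1/500 → 1/400 → 1/320 → 1/250 → 1/200 → 1/160 → 1/125 → 1/100 → 1/80 — 3 1/3 stops longer (brighter).
Need 3 1/3 stops darker from the aperture: f/4.5 → f/5 → f/5.6 → f/6.3 → f/7.1 → f/8 → f/9 → f/10 → f/11 → f/13 → f/14.

f/14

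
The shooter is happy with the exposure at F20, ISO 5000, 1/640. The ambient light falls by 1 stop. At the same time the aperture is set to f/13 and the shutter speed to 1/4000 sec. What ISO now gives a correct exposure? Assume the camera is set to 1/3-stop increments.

Scene light: 1 stop darker.
Aperture: f/20 → f/18 → f/16 → f/14 → f/13 — 1 1/3 stops larger aperture (brighter).
Shutter speed: 1/640 → 1/800 → 1/1000 → 1/1250 → 1/1600 → 1/2000 → 1/2500 → 1/3200 → 1/4000 — 2 2/3 stops faster (darker).
Net so far: 2 1/3 stops darker. ISO: 5000 → 6400 → 8000 → 10000 → 12800 → 16000 → 20000 → 25600.

ISO 25600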